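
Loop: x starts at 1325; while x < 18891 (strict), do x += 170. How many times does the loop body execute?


Step 1: x goes from 1325 toward 18891 by 170; the body runs while x<18891, so iterations = ceil((bound-start)/step)
Step 2: Distance=17566
Step 3: ceil(17566/170)=104

104


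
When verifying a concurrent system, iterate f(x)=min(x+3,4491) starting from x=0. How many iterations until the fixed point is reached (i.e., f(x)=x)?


Step 1: x=0, cap=4491, increment=3
Step 2: x grows by 3 each step until capped at 4491; fixed point is x=4491
Step 3: iterations = ceil(4491/3) = 1497

1497


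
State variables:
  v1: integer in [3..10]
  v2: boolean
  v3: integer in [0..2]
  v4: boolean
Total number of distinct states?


State space = product of domain sizes of all variables.
Domain sizes:
  v1 (integer in [3..10]): 8
  v2 (boolean): 2
  v3 (integer in [0..2]): 3
  v4 (boolean): 2
Product = 8 * 2 * 3 * 2 = 96

96


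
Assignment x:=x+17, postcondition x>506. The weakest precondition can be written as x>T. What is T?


Formula: wp(x:=E, P) = P[E/x] (substitute E for x in postcondition)
Step 1: Postcondition: x>506
Step 2: Substitute x+17 for x: x+17>506
Step 3: Solve for x: x > 506-17 = 489

489


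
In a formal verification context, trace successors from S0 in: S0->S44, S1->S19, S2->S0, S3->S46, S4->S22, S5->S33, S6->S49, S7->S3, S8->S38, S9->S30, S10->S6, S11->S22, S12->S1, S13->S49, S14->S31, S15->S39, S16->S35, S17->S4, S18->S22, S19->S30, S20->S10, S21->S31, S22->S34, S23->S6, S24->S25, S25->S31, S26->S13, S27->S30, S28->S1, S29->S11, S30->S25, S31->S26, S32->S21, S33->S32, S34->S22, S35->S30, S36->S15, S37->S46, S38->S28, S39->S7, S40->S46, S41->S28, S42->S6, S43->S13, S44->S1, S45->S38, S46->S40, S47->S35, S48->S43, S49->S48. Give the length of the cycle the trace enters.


Trace from S0 until a state repeats:
  S0 -> S44 -> S1 -> S19 -> S30 -> S25 -> S31 -> S26 -> S13 -> S49 -> S48 -> S43 -> S13
S13 first seen at step 8, revisited at step 12.
Cycle length = 12 - 8 = 4

4


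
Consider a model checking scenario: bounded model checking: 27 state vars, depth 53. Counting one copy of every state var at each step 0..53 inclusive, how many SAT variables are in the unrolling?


BMC unrolls to depth k, creating one copy of each state var for steps 0..k.
Step count = 53 + 1 = 54 (steps 0 through 53)
Vars per step = 27
Total = 27 * 54 = 1458

1458


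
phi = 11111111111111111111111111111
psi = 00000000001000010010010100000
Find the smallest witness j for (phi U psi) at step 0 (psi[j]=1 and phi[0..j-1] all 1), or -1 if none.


(phi U psi) at 0: need smallest j with psi[j]=1 and phi[i]=1 for all i in [0,j).
Scan from step 0:
  step 0: phi=1, psi=0 -> continue
  step 1: phi=1, psi=0 -> continue
  step 2: phi=1, psi=0 -> continue
  step 3: phi=1, psi=0 -> continue
  step 10: psi=1 and phi held for [0,10) -> witness found
Witness step = 10

10


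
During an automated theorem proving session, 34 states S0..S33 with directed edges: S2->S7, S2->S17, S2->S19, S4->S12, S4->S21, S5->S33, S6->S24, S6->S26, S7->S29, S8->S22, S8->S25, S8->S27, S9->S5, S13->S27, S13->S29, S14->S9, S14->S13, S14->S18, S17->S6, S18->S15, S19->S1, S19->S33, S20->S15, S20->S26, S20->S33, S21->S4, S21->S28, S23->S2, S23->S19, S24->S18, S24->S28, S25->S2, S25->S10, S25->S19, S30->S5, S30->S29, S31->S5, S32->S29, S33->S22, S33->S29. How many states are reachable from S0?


BFS from S0:
  layer 0: {S0}
Reachable set: {S0}
Count = 1

1


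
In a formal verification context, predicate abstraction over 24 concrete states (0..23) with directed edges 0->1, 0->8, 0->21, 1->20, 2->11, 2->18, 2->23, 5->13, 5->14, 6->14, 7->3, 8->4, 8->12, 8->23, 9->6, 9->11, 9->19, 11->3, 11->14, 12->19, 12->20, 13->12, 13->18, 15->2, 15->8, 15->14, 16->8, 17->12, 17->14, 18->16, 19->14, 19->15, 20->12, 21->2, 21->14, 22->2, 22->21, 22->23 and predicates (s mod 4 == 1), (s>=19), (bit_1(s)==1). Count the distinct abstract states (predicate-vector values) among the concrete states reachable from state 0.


BFS from 0:
Concrete reachable: {0, 1, 2, 3, 4, 8, 11, 12, 14, 15, 16, 18, 19, 20, 21, 23}
Abstract via predicates (s mod 4 == 1), (s>=19), (bit_1(s)==1):
  (0,0,0) <- {0, 4, 8, 12, 16}
  (0,0,1) <- {2, 3, 11, 14, 15, 18}
  (0,1,0) <- {20}
  (0,1,1) <- {19, 23}
  (1,0,0) <- {1}
  (1,1,0) <- {21}
Distinct abstract states = 6

6


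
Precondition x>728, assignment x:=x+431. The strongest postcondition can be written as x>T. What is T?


Formula: sp(P, x:=E) = exists old_x. (x = E[old_x/x]) AND P[old_x/x] (old_x is the value of x before the assignment; eliminate old_x by solving x = E[old_x/x] for old_x)
Step 1: Precondition P: x>728, i.e. old_x > 728
Step 2: Assignment gives x = old_x + 431, so old_x = x - 431
Step 3: Substitute into P: x - 431 > 728
Step 4: Simplify: x > 728+431 = 1159

1159


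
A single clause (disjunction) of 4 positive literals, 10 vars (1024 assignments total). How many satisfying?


Step 1: Total=2^10=1024
Step 2: Unsat when all 4 false: 2^6=64
Step 3: Sat=1024-64=960

960


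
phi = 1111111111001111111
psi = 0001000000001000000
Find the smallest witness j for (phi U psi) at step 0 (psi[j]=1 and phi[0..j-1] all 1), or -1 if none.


(phi U psi) at 0: need smallest j with psi[j]=1 and phi[i]=1 for all i in [0,j).
Scan from step 0:
  step 0: phi=1, psi=0 -> continue
  step 1: phi=1, psi=0 -> continue
  step 2: phi=1, psi=0 -> continue
  step 3: psi=1 and phi held for [0,3) -> witness found
Witness step = 3

3


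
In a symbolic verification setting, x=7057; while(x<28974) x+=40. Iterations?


Step 1: x goes from 7057 toward 28974 by 40; the body runs while x<28974, so iterations = ceil((bound-start)/step)
Step 2: Distance=21917
Step 3: ceil(21917/40)=548

548


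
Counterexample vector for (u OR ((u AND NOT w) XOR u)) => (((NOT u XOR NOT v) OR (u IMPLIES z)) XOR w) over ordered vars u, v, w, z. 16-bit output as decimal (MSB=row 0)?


F1 = (u OR ((u AND NOT w) XOR u))
F2 = (((NOT u XOR NOT v) OR (u IMPLIES z)) XOR w)
Counterexample to F1=>F2 is where F1=1 and F2=0.
Evaluate each row (bits = u,v,w,z, MSB first):
  row 0 [0000]: F1=0 F2=1 -> F1&~F2 -> 0
  row 1 [0001]: F1=0 F2=1 -> F1&~F2 -> 0
  row 2 [0010]: F1=0 F2=0 -> F1&~F2 -> 0
  row 3 [0011]: F1=0 F2=0 -> F1&~F2 -> 0
  row 4 [0100]: F1=0 F2=1 -> F1&~F2 -> 0
  row 5 [0101]: F1=0 F2=1 -> F1&~F2 -> 0
  row 6 [0110]: F1=0 F2=0 -> F1&~F2 -> 0
  row 7 [0111]: F1=0 F2=0 -> F1&~F2 -> 0
  row 8 [1000]: F1=1 F2=1 -> F1&~F2 -> 0
  row 9 [1001]: F1=1 F2=1 -> F1&~F2 -> 0
  row 10 [1010]: F1=1 F2=0 -> F1&~F2 -> 1
  row 11 [1011]: F1=1 F2=0 -> F1&~F2 -> 1
  row 12 [1100]: F1=1 F2=0 -> F1&~F2 -> 1
  row 13 [1101]: F1=1 F2=1 -> F1&~F2 -> 0
  row 14 [1110]: F1=1 F2=1 -> F1&~F2 -> 0
  row 15 [1111]: F1=1 F2=0 -> F1&~F2 -> 1
Full result column, 4 rows per line (u,v fixed per line; w,z runs 00..11 left to right):
  rows 0-3 [u,v=00]: 0000  = hex 0
  rows 4-7 [u,v=01]: 0000  = hex 0
  rows 8-11 [u,v=10]: 0011  = hex 3
  rows 12-15 [u,v=11]: 1001  = hex 9
Counterexample vector (row 0 .. row 15) = 0000000000111001
Output column grouped in 4s = 0000 0000 0011 1001 = 0x0039
Convert to decimal digit by digit (value = value*16 + digit):
  0 -> 0
  0*16 + 0 = 0
  0*16 + 3 = 3
  3*16 + 9 = 57
Decimal = 57

57


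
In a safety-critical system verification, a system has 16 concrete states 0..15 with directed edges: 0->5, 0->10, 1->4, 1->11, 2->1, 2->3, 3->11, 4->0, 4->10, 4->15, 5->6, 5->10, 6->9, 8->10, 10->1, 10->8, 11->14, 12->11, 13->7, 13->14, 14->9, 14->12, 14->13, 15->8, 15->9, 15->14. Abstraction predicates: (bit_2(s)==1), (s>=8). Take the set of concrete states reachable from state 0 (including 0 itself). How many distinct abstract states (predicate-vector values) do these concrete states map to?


BFS from 0:
Concrete reachable: {0, 1, 4, 5, 6, 7, 8, 9, 10, 11, 12, 13, 14, 15}
Abstract via predicates (bit_2(s)==1), (s>=8):
  (0,0) <- {0, 1}
  (0,1) <- {8, 9, 10, 11}
  (1,0) <- {4, 5, 6, 7}
  (1,1) <- {12, 13, 14, 15}
Distinct abstract states = 4

4


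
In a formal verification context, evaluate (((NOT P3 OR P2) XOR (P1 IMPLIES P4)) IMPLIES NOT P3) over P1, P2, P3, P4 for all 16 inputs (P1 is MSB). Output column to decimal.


Formula: (((NOT P3 OR P2) XOR (P1 IMPLIES P4)) IMPLIES NOT P3) over P1, P2, P3, P4 (16 rows)
Evaluate each row (bits = P1,P2,P3,P4, MSB first):
  row 0 [0000]: (((NOT 0 OR 0) XOR (0 IMPLIES 0)) IMPLIES NOT 0) -> 1
  row 1 [0001]: (((NOT 0 OR 0) XOR (0 IMPLIES 1)) IMPLIES NOT 0) -> 1
  row 2 [0010]: (((NOT 1 OR 0) XOR (0 IMPLIES 0)) IMPLIES NOT 1) -> 0
  row 3 [0011]: (((NOT 1 OR 0) XOR (0 IMPLIES 1)) IMPLIES NOT 1) -> 0
  row 4 [0100]: (((NOT 0 OR 1) XOR (0 IMPLIES 0)) IMPLIES NOT 0) -> 1
  row 5 [0101]: (((NOT 0 OR 1) XOR (0 IMPLIES 1)) IMPLIES NOT 0) -> 1
  row 6 [0110]: (((NOT 1 OR 1) XOR (0 IMPLIES 0)) IMPLIES NOT 1) -> 1
  row 7 [0111]: (((NOT 1 OR 1) XOR (0 IMPLIES 1)) IMPLIES NOT 1) -> 1
  row 8 [1000]: (((NOT 0 OR 0) XOR (1 IMPLIES 0)) IMPLIES NOT 0) -> 1
  row 9 [1001]: (((NOT 0 OR 0) XOR (1 IMPLIES 1)) IMPLIES NOT 0) -> 1
  row 10 [1010]: (((NOT 1 OR 0) XOR (1 IMPLIES 0)) IMPLIES NOT 1) -> 1
  row 11 [1011]: (((NOT 1 OR 0) XOR (1 IMPLIES 1)) IMPLIES NOT 1) -> 0
  row 12 [1100]: (((NOT 0 OR 1) XOR (1 IMPLIES 0)) IMPLIES NOT 0) -> 1
  row 13 [1101]: (((NOT 0 OR 1) XOR (1 IMPLIES 1)) IMPLIES NOT 0) -> 1
  row 14 [1110]: (((NOT 1 OR 1) XOR (1 IMPLIES 0)) IMPLIES NOT 1) -> 0
  row 15 [1111]: (((NOT 1 OR 1) XOR (1 IMPLIES 1)) IMPLIES NOT 1) -> 1
Full result column, 4 rows per line (P1,P2 fixed per line; P3,P4 runs 00..11 left to right):
  rows 0-3 [P1,P2=00]: 1100  = hex C
  rows 4-7 [P1,P2=01]: 1111  = hex F
  rows 8-11 [P1,P2=10]: 1110  = hex E
  rows 12-15 [P1,P2=11]: 1101  = hex D
Output column (row 0 .. row 15) = 1100111111101101
Output column grouped in 4s = 1100 1111 1110 1101 = 0xCFED
Convert to decimal digit by digit (value = value*16 + digit):
  C -> 12
  12*16 + 15 (F) = 207
  207*16 + 14 (E) = 3326
  3326*16 + 13 (D) = 53229
Decimal = 53229

53229


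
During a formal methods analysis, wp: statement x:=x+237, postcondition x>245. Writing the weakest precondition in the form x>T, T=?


Formula: wp(x:=E, P) = P[E/x] (substitute E for x in postcondition)
Step 1: Postcondition: x>245
Step 2: Substitute x+237 for x: x+237>245
Step 3: Solve for x: x > 245-237 = 8

8


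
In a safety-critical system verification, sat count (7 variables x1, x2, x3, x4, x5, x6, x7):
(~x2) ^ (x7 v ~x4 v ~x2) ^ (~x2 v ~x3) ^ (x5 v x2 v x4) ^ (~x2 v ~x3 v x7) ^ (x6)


CNF with 6 clauses over 7 vars (128 assignments).
An assignment satisfies CNF iff every clause has >=1 true literal.
Check each row (bits = x1,x2,x3,x4,x5,x6,x7; clause T/F shown):
  row 0 [0000000]: clauses=TTTFTF -> 0
  row 1 [0000001]: clauses=TTTFTF -> 0
  row 2 [0000010]: clauses=TTTFTT -> 0
  row 3 [0000011]: clauses=TTTFTT -> 0
  row 4 [0000100]: clauses=TTTTTF -> 0
  (every remaining row is evaluated the same way; all 128 results are listed next)
Full result column, 8 rows per line (x1,x2,x3,x4 fixed per line; x5,x6,x7 runs 000..111 left to right):
  rows 0-7 [x1,x2,x3,x4=0000]: 00000011  (ones: 2)
  rows 8-15 [x1,x2,x3,x4=0001]: 00110011  (ones: 4)
  rows 16-23 [x1,x2,x3,x4=0010]: 00000011  (ones: 2)
  rows 24-31 [x1,x2,x3,x4=0011]: 00110011  (ones: 4)
  rows 32-39 [x1,x2,x3,x4=0100]: 00000000  (ones: 0)
  rows 40-47 [x1,x2,x3,x4=0101]: 00000000  (ones: 0)
  rows 48-55 [x1,x2,x3,x4=0110]: 00000000  (ones: 0)
  rows 56-63 [x1,x2,x3,x4=0111]: 00000000  (ones: 0)
  rows 64-71 [x1,x2,x3,x4=1000]: 00000011  (ones: 2)
  rows 72-79 [x1,x2,x3,x4=1001]: 00110011  (ones: 4)
  rows 80-87 [x1,x2,x3,x4=1010]: 00000011  (ones: 2)
  rows 88-95 [x1,x2,x3,x4=1011]: 00110011  (ones: 4)
  rows 96-103 [x1,x2,x3,x4=1100]: 00000000  (ones: 0)
  rows 104-111 [x1,x2,x3,x4=1101]: 00000000  (ones: 0)
  rows 112-119 [x1,x2,x3,x4=1110]: 00000000  (ones: 0)
  rows 120-127 [x1,x2,x3,x4=1111]: 00000000  (ones: 0)
Satisfying assignments = 2+4+2+4+0+0+0+0+2+4+2+4+0+0+0+0 = 24

24


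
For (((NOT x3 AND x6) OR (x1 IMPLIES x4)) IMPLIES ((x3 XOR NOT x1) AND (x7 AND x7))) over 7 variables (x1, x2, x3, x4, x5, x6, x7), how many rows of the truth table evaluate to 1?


Formula: (((NOT x3 AND x6) OR (x1 IMPLIES x4)) IMPLIES ((x3 XOR NOT x1) AND (x7 AND x7))) over 7 vars (128 rows)
Evaluate each row (x1, x2, x3, x4, x5, x6, x7 as bits, MSB first):
  row 0 [0000000]: (((NOT 0 AND 0) OR (0 IMPLIES 0)) IMPLIES ((0 XOR NOT 0) AND (0 AND 0))) -> 0
  row 1 [0000001]: (((NOT 0 AND 0) OR (0 IMPLIES 0)) IMPLIES ((0 XOR NOT 0) AND (1 AND 1))) -> 1
  row 2 [0000010]: (((NOT 0 AND 1) OR (0 IMPLIES 0)) IMPLIES ((0 XOR NOT 0) AND (0 AND 0))) -> 0
  row 3 [0000011]: (((NOT 0 AND 1) OR (0 IMPLIES 0)) IMPLIES ((0 XOR NOT 0) AND (1 AND 1))) -> 1
  row 4 [0000100]: (((NOT 0 AND 0) OR (0 IMPLIES 0)) IMPLIES ((0 XOR NOT 0) AND (0 AND 0))) -> 0
  (every remaining row is evaluated the same way; all 128 results are listed next)
Full result column, 8 rows per line (x1,x2,x3,x4 fixed per line; x5,x6,x7 runs 000..111 left to right):
  rows 0-7 [x1,x2,x3,x4=0000]: 01010101  (ones: 4)
  rows 8-15 [x1,x2,x3,x4=0001]: 01010101  (ones: 4)
  rows 16-23 [x1,x2,x3,x4=0010]: 00000000  (ones: 0)
  rows 24-31 [x1,x2,x3,x4=0011]: 00000000  (ones: 0)
  rows 32-39 [x1,x2,x3,x4=0100]: 01010101  (ones: 4)
  rows 40-47 [x1,x2,x3,x4=0101]: 01010101  (ones: 4)
  rows 48-55 [x1,x2,x3,x4=0110]: 00000000  (ones: 0)
  rows 56-63 [x1,x2,x3,x4=0111]: 00000000  (ones: 0)
  rows 64-71 [x1,x2,x3,x4=1000]: 11001100  (ones: 4)
  rows 72-79 [x1,x2,x3,x4=1001]: 00000000  (ones: 0)
  rows 80-87 [x1,x2,x3,x4=1010]: 11111111  (ones: 8)
  rows 88-95 [x1,x2,x3,x4=1011]: 01010101  (ones: 4)
  rows 96-103 [x1,x2,x3,x4=1100]: 11001100  (ones: 4)
  rows 104-111 [x1,x2,x3,x4=1101]: 00000000  (ones: 0)
  rows 112-119 [x1,x2,x3,x4=1110]: 11111111  (ones: 8)
  rows 120-127 [x1,x2,x3,x4=1111]: 01010101  (ones: 4)
Count of 1-rows = 4+4+0+0+4+4+0+0+4+0+8+4+4+0+8+4 = 48

48


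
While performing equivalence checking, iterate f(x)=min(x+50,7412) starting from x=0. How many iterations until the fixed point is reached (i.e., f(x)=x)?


Step 1: x=0, cap=7412, increment=50
Step 2: x grows by 50 each step until capped at 7412; fixed point is x=7412
Step 3: iterations = ceil(7412/50) = 149

149


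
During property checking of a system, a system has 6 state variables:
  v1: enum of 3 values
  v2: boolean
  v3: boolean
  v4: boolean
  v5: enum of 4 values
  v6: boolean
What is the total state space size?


State space = product of domain sizes of all variables.
Domain sizes:
  v1 (enum of 3 values): 3
  v2 (boolean): 2
  v3 (boolean): 2
  v4 (boolean): 2
  v5 (enum of 4 values): 4
  v6 (boolean): 2
Product = 3 * 2 * 2 * 2 * 4 * 2 = 192

192


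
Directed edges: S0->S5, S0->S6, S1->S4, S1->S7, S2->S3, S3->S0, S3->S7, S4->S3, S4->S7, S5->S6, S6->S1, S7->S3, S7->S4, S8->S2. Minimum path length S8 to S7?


BFS layer-by-layer from S8:
  dist 0: {S8}
  dist 1: {S2}
  dist 2: {S3}
  dist 3: {S0, S7}
  -> S7 reached at distance 3
Shortest path length = 3

3


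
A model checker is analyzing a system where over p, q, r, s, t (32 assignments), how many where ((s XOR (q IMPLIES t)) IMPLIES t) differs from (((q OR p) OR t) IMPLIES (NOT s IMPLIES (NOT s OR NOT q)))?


F1 = ((s XOR (q IMPLIES t)) IMPLIES t)
F2 = (((q OR p) OR t) IMPLIES (NOT s IMPLIES (NOT s OR NOT q)))
Evaluate both on each of 32 rows (bits = p,q,r,s,t):
  row 0 [00000]: F1=0 F2=1 (differ) -> 1
  row 1 [00001]: F1=1 F2=1 -> 0
  row 2 [00010]: F1=1 F2=1 -> 0
  row 3 [00011]: F1=1 F2=1 -> 0
  row 4 [00100]: F1=0 F2=1 (differ) -> 1
  row 5 [00101]: F1=1 F2=1 -> 0
  row 6 [00110]: F1=1 F2=1 -> 0
  row 7 [00111]: F1=1 F2=1 -> 0
  row 8 [01000]: F1=1 F2=1 -> 0
  row 9 [01001]: F1=1 F2=1 -> 0
  row 10 [01010]: F1=0 F2=1 (differ) -> 1
  row 11 [01011]: F1=1 F2=1 -> 0
  row 12 [01100]: F1=1 F2=1 -> 0
  row 13 [01101]: F1=1 F2=1 -> 0
  row 14 [01110]: F1=0 F2=1 (differ) -> 1
  row 15 [01111]: F1=1 F2=1 -> 0
  row 16 [10000]: F1=0 F2=1 (differ) -> 1
  row 17 [10001]: F1=1 F2=1 -> 0
  row 18 [10010]: F1=1 F2=1 -> 0
  row 19 [10011]: F1=1 F2=1 -> 0
  row 20 [10100]: F1=0 F2=1 (differ) -> 1
  row 21 [10101]: F1=1 F2=1 -> 0
  row 22 [10110]: F1=1 F2=1 -> 0
  row 23 [10111]: F1=1 F2=1 -> 0
  row 24 [11000]: F1=1 F2=1 -> 0
  row 25 [11001]: F1=1 F2=1 -> 0
  row 26 [11010]: F1=0 F2=1 (differ) -> 1
  row 27 [11011]: F1=1 F2=1 -> 0
  row 28 [11100]: F1=1 F2=1 -> 0
  row 29 [11101]: F1=1 F2=1 -> 0
  row 30 [11110]: F1=0 F2=1 (differ) -> 1
  row 31 [11111]: F1=1 F2=1 -> 0
Full result column, 8 rows per line (p,q fixed per line; r,s,t runs 000..111 left to right):
  rows 0-7 [p,q=00]: 10001000  (ones: 2)
  rows 8-15 [p,q=01]: 00100010  (ones: 2)
  rows 16-23 [p,q=10]: 10001000  (ones: 2)
  rows 24-31 [p,q=11]: 00100010  (ones: 2)
Disagreements = 2+2+2+2 = 8

8


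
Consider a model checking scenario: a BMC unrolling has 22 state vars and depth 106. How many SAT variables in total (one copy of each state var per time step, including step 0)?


BMC unrolls to depth k, creating one copy of each state var for steps 0..k.
Step count = 106 + 1 = 107 (steps 0 through 106)
Vars per step = 22
Total = 22 * 107 = 2354

2354


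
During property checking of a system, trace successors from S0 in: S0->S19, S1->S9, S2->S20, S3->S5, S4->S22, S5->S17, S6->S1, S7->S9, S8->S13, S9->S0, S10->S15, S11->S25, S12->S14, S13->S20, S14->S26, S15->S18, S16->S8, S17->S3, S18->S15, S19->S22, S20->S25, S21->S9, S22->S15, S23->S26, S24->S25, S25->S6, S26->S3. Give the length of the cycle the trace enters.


Trace from S0 until a state repeats:
  S0 -> S19 -> S22 -> S15 -> S18 -> S15
S15 first seen at step 3, revisited at step 5.
Cycle length = 5 - 3 = 2

2


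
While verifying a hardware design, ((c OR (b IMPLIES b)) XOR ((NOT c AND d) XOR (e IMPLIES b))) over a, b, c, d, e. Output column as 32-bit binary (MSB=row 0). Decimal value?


Formula: ((c OR (b IMPLIES b)) XOR ((NOT c AND d) XOR (e IMPLIES b))) over a, b, c, d, e (32 rows)
Evaluate each row (bits = a,b,c,d,e, MSB first):
  row 0 [00000]: ((0 OR (0 IMPLIES 0)) XOR ((NOT 0 AND 0) XOR (0 IMPLIES 0))) -> 0
  row 1 [00001]: ((0 OR (0 IMPLIES 0)) XOR ((NOT 0 AND 0) XOR (1 IMPLIES 0))) -> 1
  row 2 [00010]: ((0 OR (0 IMPLIES 0)) XOR ((NOT 0 AND 1) XOR (0 IMPLIES 0))) -> 1
  row 3 [00011]: ((0 OR (0 IMPLIES 0)) XOR ((NOT 0 AND 1) XOR (1 IMPLIES 0))) -> 0
  row 4 [00100]: ((1 OR (0 IMPLIES 0)) XOR ((NOT 1 AND 0) XOR (0 IMPLIES 0))) -> 0
  row 5 [00101]: ((1 OR (0 IMPLIES 0)) XOR ((NOT 1 AND 0) XOR (1 IMPLIES 0))) -> 1
  row 6 [00110]: ((1 OR (0 IMPLIES 0)) XOR ((NOT 1 AND 1) XOR (0 IMPLIES 0))) -> 0
  row 7 [00111]: ((1 OR (0 IMPLIES 0)) XOR ((NOT 1 AND 1) XOR (1 IMPLIES 0))) -> 1
  row 8 [01000]: ((0 OR (1 IMPLIES 1)) XOR ((NOT 0 AND 0) XOR (0 IMPLIES 1))) -> 0
  row 9 [01001]: ((0 OR (1 IMPLIES 1)) XOR ((NOT 0 AND 0) XOR (1 IMPLIES 1))) -> 0
  row 10 [01010]: ((0 OR (1 IMPLIES 1)) XOR ((NOT 0 AND 1) XOR (0 IMPLIES 1))) -> 1
  row 11 [01011]: ((0 OR (1 IMPLIES 1)) XOR ((NOT 0 AND 1) XOR (1 IMPLIES 1))) -> 1
  row 12 [01100]: ((1 OR (1 IMPLIES 1)) XOR ((NOT 1 AND 0) XOR (0 IMPLIES 1))) -> 0
  row 13 [01101]: ((1 OR (1 IMPLIES 1)) XOR ((NOT 1 AND 0) XOR (1 IMPLIES 1))) -> 0
  row 14 [01110]: ((1 OR (1 IMPLIES 1)) XOR ((NOT 1 AND 1) XOR (0 IMPLIES 1))) -> 0
  row 15 [01111]: ((1 OR (1 IMPLIES 1)) XOR ((NOT 1 AND 1) XOR (1 IMPLIES 1))) -> 0
  row 16 [10000]: ((0 OR (0 IMPLIES 0)) XOR ((NOT 0 AND 0) XOR (0 IMPLIES 0))) -> 0
  row 17 [10001]: ((0 OR (0 IMPLIES 0)) XOR ((NOT 0 AND 0) XOR (1 IMPLIES 0))) -> 1
  row 18 [10010]: ((0 OR (0 IMPLIES 0)) XOR ((NOT 0 AND 1) XOR (0 IMPLIES 0))) -> 1
  row 19 [10011]: ((0 OR (0 IMPLIES 0)) XOR ((NOT 0 AND 1) XOR (1 IMPLIES 0))) -> 0
  row 20 [10100]: ((1 OR (0 IMPLIES 0)) XOR ((NOT 1 AND 0) XOR (0 IMPLIES 0))) -> 0
  row 21 [10101]: ((1 OR (0 IMPLIES 0)) XOR ((NOT 1 AND 0) XOR (1 IMPLIES 0))) -> 1
  row 22 [10110]: ((1 OR (0 IMPLIES 0)) XOR ((NOT 1 AND 1) XOR (0 IMPLIES 0))) -> 0
  row 23 [10111]: ((1 OR (0 IMPLIES 0)) XOR ((NOT 1 AND 1) XOR (1 IMPLIES 0))) -> 1
  row 24 [11000]: ((0 OR (1 IMPLIES 1)) XOR ((NOT 0 AND 0) XOR (0 IMPLIES 1))) -> 0
  row 25 [11001]: ((0 OR (1 IMPLIES 1)) XOR ((NOT 0 AND 0) XOR (1 IMPLIES 1))) -> 0
  row 26 [11010]: ((0 OR (1 IMPLIES 1)) XOR ((NOT 0 AND 1) XOR (0 IMPLIES 1))) -> 1
  row 27 [11011]: ((0 OR (1 IMPLIES 1)) XOR ((NOT 0 AND 1) XOR (1 IMPLIES 1))) -> 1
  row 28 [11100]: ((1 OR (1 IMPLIES 1)) XOR ((NOT 1 AND 0) XOR (0 IMPLIES 1))) -> 0
  row 29 [11101]: ((1 OR (1 IMPLIES 1)) XOR ((NOT 1 AND 0) XOR (1 IMPLIES 1))) -> 0
  row 30 [11110]: ((1 OR (1 IMPLIES 1)) XOR ((NOT 1 AND 1) XOR (0 IMPLIES 1))) -> 0
  row 31 [11111]: ((1 OR (1 IMPLIES 1)) XOR ((NOT 1 AND 1) XOR (1 IMPLIES 1))) -> 0
Full result column, 4 rows per line (a,b,c fixed per line; d,e runs 00..11 left to right):
  rows 0-3 [a,b,c=000]: 0110  = hex 6
  rows 4-7 [a,b,c=001]: 0101  = hex 5
  rows 8-11 [a,b,c=010]: 0011  = hex 3
  rows 12-15 [a,b,c=011]: 0000  = hex 0
  rows 16-19 [a,b,c=100]: 0110  = hex 6
  rows 20-23 [a,b,c=101]: 0101  = hex 5
  rows 24-27 [a,b,c=110]: 0011  = hex 3
  rows 28-31 [a,b,c=111]: 0000  = hex 0
Output column (row 0 .. row 31) = 01100101001100000110010100110000
Output column grouped in 4s = 0110 0101 0011 0000 0110 0101 0011 0000 = 0x65306530
Convert to decimal digit by digit (value = value*16 + digit):
  6 -> 6
  6*16 + 5 = 101
  101*16 + 3 = 1619
  1619*16 + 0 = 25904
  25904*16 + 6 = 414470
  414470*16 + 5 = 6631525
  6631525*16 + 3 = 106104403
  106104403*16 + 0 = 1697670448
Decimal = 1697670448

1697670448


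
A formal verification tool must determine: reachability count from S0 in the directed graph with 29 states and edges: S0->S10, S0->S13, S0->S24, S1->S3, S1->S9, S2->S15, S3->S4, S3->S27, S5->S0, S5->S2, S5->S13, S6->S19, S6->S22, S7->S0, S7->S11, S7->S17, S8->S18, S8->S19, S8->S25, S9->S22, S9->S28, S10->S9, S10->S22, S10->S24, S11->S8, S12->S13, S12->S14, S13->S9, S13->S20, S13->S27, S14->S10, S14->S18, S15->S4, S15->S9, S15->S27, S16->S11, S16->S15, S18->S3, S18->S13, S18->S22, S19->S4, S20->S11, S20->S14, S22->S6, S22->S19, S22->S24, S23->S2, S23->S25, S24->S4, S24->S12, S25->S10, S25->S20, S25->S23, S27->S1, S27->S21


BFS from S0:
  layer 0: {S0}
  layer 1: {S10, S13, S24}
  layer 2: {S4, S9, S12, S20, S22, S27}
  layer 3: {S1, S6, S11, S14, S19, S21, S28}
  layer 4: {S3, S8, S18}
  layer 5: {S25}
  layer 6: {S23}
  layer 7: {S2}
  layer 8: {S15}
Reachable set: {S0, S1, S2, S3, S4, S6, S8, S9, S10, S11, S12, S13, S14, S15, S18, S19, S20, S21, S22, S23, S24, S25, S27, S28}
Count = 24

24


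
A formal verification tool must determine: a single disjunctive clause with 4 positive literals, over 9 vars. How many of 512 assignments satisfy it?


Step 1: Total=2^9=512
Step 2: Unsat when all 4 false: 2^5=32
Step 3: Sat=512-32=480

480


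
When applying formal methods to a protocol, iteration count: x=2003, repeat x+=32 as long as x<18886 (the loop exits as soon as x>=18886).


Step 1: x goes from 2003 toward 18886 by 32; the body runs while x<18886, so iterations = ceil((bound-start)/step)
Step 2: Distance=16883
Step 3: ceil(16883/32)=528

528


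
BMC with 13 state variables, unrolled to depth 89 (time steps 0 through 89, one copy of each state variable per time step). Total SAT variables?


BMC unrolls to depth k, creating one copy of each state var for steps 0..k.
Step count = 89 + 1 = 90 (steps 0 through 89)
Vars per step = 13
Total = 13 * 90 = 1170

1170


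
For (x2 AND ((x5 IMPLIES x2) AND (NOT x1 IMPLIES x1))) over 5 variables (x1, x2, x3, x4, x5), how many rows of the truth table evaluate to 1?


Formula: (x2 AND ((x5 IMPLIES x2) AND (NOT x1 IMPLIES x1))) over 5 vars (32 rows)
Evaluate each row (x1, x2, x3, x4, x5 as bits, MSB first):
  row 0 [00000]: (0 AND ((0 IMPLIES 0) AND (NOT 0 IMPLIES 0))) -> 0
  row 1 [00001]: (0 AND ((1 IMPLIES 0) AND (NOT 0 IMPLIES 0))) -> 0
  row 2 [00010]: (0 AND ((0 IMPLIES 0) AND (NOT 0 IMPLIES 0))) -> 0
  row 3 [00011]: (0 AND ((1 IMPLIES 0) AND (NOT 0 IMPLIES 0))) -> 0
  row 4 [00100]: (0 AND ((0 IMPLIES 0) AND (NOT 0 IMPLIES 0))) -> 0
  row 5 [00101]: (0 AND ((1 IMPLIES 0) AND (NOT 0 IMPLIES 0))) -> 0
  row 6 [00110]: (0 AND ((0 IMPLIES 0) AND (NOT 0 IMPLIES 0))) -> 0
  row 7 [00111]: (0 AND ((1 IMPLIES 0) AND (NOT 0 IMPLIES 0))) -> 0
  row 8 [01000]: (1 AND ((0 IMPLIES 1) AND (NOT 0 IMPLIES 0))) -> 0
  row 9 [01001]: (1 AND ((1 IMPLIES 1) AND (NOT 0 IMPLIES 0))) -> 0
  row 10 [01010]: (1 AND ((0 IMPLIES 1) AND (NOT 0 IMPLIES 0))) -> 0
  row 11 [01011]: (1 AND ((1 IMPLIES 1) AND (NOT 0 IMPLIES 0))) -> 0
  row 12 [01100]: (1 AND ((0 IMPLIES 1) AND (NOT 0 IMPLIES 0))) -> 0
  row 13 [01101]: (1 AND ((1 IMPLIES 1) AND (NOT 0 IMPLIES 0))) -> 0
  row 14 [01110]: (1 AND ((0 IMPLIES 1) AND (NOT 0 IMPLIES 0))) -> 0
  row 15 [01111]: (1 AND ((1 IMPLIES 1) AND (NOT 0 IMPLIES 0))) -> 0
  row 16 [10000]: (0 AND ((0 IMPLIES 0) AND (NOT 1 IMPLIES 1))) -> 0
  row 17 [10001]: (0 AND ((1 IMPLIES 0) AND (NOT 1 IMPLIES 1))) -> 0
  row 18 [10010]: (0 AND ((0 IMPLIES 0) AND (NOT 1 IMPLIES 1))) -> 0
  row 19 [10011]: (0 AND ((1 IMPLIES 0) AND (NOT 1 IMPLIES 1))) -> 0
  row 20 [10100]: (0 AND ((0 IMPLIES 0) AND (NOT 1 IMPLIES 1))) -> 0
  row 21 [10101]: (0 AND ((1 IMPLIES 0) AND (NOT 1 IMPLIES 1))) -> 0
  row 22 [10110]: (0 AND ((0 IMPLIES 0) AND (NOT 1 IMPLIES 1))) -> 0
  row 23 [10111]: (0 AND ((1 IMPLIES 0) AND (NOT 1 IMPLIES 1))) -> 0
  row 24 [11000]: (1 AND ((0 IMPLIES 1) AND (NOT 1 IMPLIES 1))) -> 1
  row 25 [11001]: (1 AND ((1 IMPLIES 1) AND (NOT 1 IMPLIES 1))) -> 1
  row 26 [11010]: (1 AND ((0 IMPLIES 1) AND (NOT 1 IMPLIES 1))) -> 1
  row 27 [11011]: (1 AND ((1 IMPLIES 1) AND (NOT 1 IMPLIES 1))) -> 1
  row 28 [11100]: (1 AND ((0 IMPLIES 1) AND (NOT 1 IMPLIES 1))) -> 1
  row 29 [11101]: (1 AND ((1 IMPLIES 1) AND (NOT 1 IMPLIES 1))) -> 1
  row 30 [11110]: (1 AND ((0 IMPLIES 1) AND (NOT 1 IMPLIES 1))) -> 1
  row 31 [11111]: (1 AND ((1 IMPLIES 1) AND (NOT 1 IMPLIES 1))) -> 1
Full result column, 8 rows per line (x1,x2 fixed per line; x3,x4,x5 runs 000..111 left to right):
  rows 0-7 [x1,x2=00]: 00000000  (ones: 0)
  rows 8-15 [x1,x2=01]: 00000000  (ones: 0)
  rows 16-23 [x1,x2=10]: 00000000  (ones: 0)
  rows 24-31 [x1,x2=11]: 11111111  (ones: 8)
Count of 1-rows = 0+0+0+8 = 8

8


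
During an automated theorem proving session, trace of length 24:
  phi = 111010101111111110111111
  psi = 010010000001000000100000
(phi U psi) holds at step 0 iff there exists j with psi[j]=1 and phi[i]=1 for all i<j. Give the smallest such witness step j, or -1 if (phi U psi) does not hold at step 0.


(phi U psi) at 0: need smallest j with psi[j]=1 and phi[i]=1 for all i in [0,j).
Scan from step 0:
  step 0: phi=1, psi=0 -> continue
  step 1: psi=1 and phi held for [0,1) -> witness found
Witness step = 1

1


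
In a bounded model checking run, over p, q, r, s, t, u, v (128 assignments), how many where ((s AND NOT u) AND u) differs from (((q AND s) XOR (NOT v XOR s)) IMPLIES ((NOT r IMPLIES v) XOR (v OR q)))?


F1 = ((s AND NOT u) AND u)
F2 = (((q AND s) XOR (NOT v XOR s)) IMPLIES ((NOT r IMPLIES v) XOR (v OR q)))
Evaluate both on each of 128 rows (bits = p,q,r,s,t,u,v):
  row 0 [0000000]: F1=0 F2=0 -> 0
  row 1 [0000001]: F1=0 F2=1 (differ) -> 1
  row 2 [0000010]: F1=0 F2=0 -> 0
  row 3 [0000011]: F1=0 F2=1 (differ) -> 1
  row 4 [0000100]: F1=0 F2=0 -> 0
  (every remaining row is evaluated the same way; all 128 results are listed next)
Full result column, 8 rows per line (p,q,r,s fixed per line; t,u,v runs 000..111 left to right):
  rows 0-7 [p,q,r,s=0000]: 01010101  (ones: 4)
  rows 8-15 [p,q,r,s=0001]: 10101010  (ones: 4)
  rows 16-23 [p,q,r,s=0010]: 11111111  (ones: 8)
  rows 24-31 [p,q,r,s=0011]: 10101010  (ones: 4)
  rows 32-39 [p,q,r,s=0100]: 11111111  (ones: 8)
  rows 40-47 [p,q,r,s=0101]: 11111111  (ones: 8)
  rows 48-55 [p,q,r,s=0110]: 01010101  (ones: 4)
  rows 56-63 [p,q,r,s=0111]: 01010101  (ones: 4)
  rows 64-71 [p,q,r,s=1000]: 01010101  (ones: 4)
  rows 72-79 [p,q,r,s=1001]: 10101010  (ones: 4)
  rows 80-87 [p,q,r,s=1010]: 11111111  (ones: 8)
  rows 88-95 [p,q,r,s=1011]: 10101010  (ones: 4)
  rows 96-103 [p,q,r,s=1100]: 11111111  (ones: 8)
  rows 104-111 [p,q,r,s=1101]: 11111111  (ones: 8)
  rows 112-119 [p,q,r,s=1110]: 01010101  (ones: 4)
  rows 120-127 [p,q,r,s=1111]: 01010101  (ones: 4)
Disagreements = 4+4+8+4+8+8+4+4+4+4+8+4+8+8+4+4 = 88

88


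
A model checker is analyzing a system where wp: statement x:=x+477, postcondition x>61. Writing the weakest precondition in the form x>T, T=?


Formula: wp(x:=E, P) = P[E/x] (substitute E for x in postcondition)
Step 1: Postcondition: x>61
Step 2: Substitute x+477 for x: x+477>61
Step 3: Solve for x: x > 61-477 = -416

-416


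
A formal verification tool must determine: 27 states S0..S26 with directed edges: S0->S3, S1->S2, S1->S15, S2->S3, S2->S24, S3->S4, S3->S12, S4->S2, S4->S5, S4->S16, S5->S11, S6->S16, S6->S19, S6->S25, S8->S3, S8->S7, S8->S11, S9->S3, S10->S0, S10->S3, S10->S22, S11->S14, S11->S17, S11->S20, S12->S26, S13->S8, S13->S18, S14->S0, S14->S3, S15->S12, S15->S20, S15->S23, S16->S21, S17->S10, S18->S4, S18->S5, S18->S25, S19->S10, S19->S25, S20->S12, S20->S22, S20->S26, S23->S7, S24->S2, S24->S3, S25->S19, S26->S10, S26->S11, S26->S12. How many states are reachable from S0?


BFS from S0:
  layer 0: {S0}
  layer 1: {S3}
  layer 2: {S4, S12}
  layer 3: {S2, S5, S16, S26}
  layer 4: {S10, S11, S21, S24}
  layer 5: {S14, S17, S20, S22}
Reachable set: {S0, S2, S3, S4, S5, S10, S11, S12, S14, S16, S17, S20, S21, S22, S24, S26}
Count = 16

16


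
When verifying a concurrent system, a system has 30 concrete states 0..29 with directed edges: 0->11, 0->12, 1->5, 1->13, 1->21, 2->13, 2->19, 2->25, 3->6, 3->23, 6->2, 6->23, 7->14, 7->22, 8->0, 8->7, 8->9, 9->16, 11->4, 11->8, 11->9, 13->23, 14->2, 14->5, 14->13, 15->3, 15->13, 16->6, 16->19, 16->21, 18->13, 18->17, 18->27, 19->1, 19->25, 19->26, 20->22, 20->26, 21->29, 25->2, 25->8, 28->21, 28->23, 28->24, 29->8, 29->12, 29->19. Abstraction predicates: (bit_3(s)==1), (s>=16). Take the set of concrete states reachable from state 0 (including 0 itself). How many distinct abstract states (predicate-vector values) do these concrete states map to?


BFS from 0:
Concrete reachable: {0, 1, 2, 4, 5, 6, 7, 8, 9, 11, 12, 13, 14, 16, 19, 21, 22, 23, 25, 26, 29}
Abstract via predicates (bit_3(s)==1), (s>=16):
  (0,0) <- {0, 1, 2, 4, 5, 6, 7}
  (0,1) <- {16, 19, 21, 22, 23}
  (1,0) <- {8, 9, 11, 12, 13, 14}
  (1,1) <- {25, 26, 29}
Distinct abstract states = 4

4


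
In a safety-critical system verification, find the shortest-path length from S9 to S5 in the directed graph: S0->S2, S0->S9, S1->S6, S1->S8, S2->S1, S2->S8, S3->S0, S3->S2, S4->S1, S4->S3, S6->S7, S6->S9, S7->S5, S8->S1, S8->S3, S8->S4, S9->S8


BFS layer-by-layer from S9:
  dist 0: {S9}
  dist 1: {S8}
  dist 2: {S1, S3, S4}
  dist 3: {S0, S2, S6}
  dist 4: {S7}
  dist 5: {S5}
  -> S5 reached at distance 5
Shortest path length = 5

5


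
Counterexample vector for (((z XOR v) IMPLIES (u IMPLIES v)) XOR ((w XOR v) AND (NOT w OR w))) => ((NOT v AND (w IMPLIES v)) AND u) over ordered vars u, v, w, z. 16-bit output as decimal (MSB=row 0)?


F1 = (((z XOR v) IMPLIES (u IMPLIES v)) XOR ((w XOR v) AND (NOT w OR w)))
F2 = ((NOT v AND (w IMPLIES v)) AND u)
Counterexample to F1=>F2 is where F1=1 and F2=0.
Evaluate each row (bits = u,v,w,z, MSB first):
  row 0 [0000]: F1=1 F2=0 -> F1&~F2 -> 1
  row 1 [0001]: F1=1 F2=0 -> F1&~F2 -> 1
  row 2 [0010]: F1=0 F2=0 -> F1&~F2 -> 0
  row 3 [0011]: F1=0 F2=0 -> F1&~F2 -> 0
  row 4 [0100]: F1=0 F2=0 -> F1&~F2 -> 0
  row 5 [0101]: F1=0 F2=0 -> F1&~F2 -> 0
  row 6 [0110]: F1=1 F2=0 -> F1&~F2 -> 1
  row 7 [0111]: F1=1 F2=0 -> F1&~F2 -> 1
  row 8 [1000]: F1=1 F2=1 -> F1&~F2 -> 0
  row 9 [1001]: F1=0 F2=1 -> F1&~F2 -> 0
  row 10 [1010]: F1=0 F2=0 -> F1&~F2 -> 0
  row 11 [1011]: F1=1 F2=0 -> F1&~F2 -> 1
  row 12 [1100]: F1=0 F2=0 -> F1&~F2 -> 0
  row 13 [1101]: F1=0 F2=0 -> F1&~F2 -> 0
  row 14 [1110]: F1=1 F2=0 -> F1&~F2 -> 1
  row 15 [1111]: F1=1 F2=0 -> F1&~F2 -> 1
Full result column, 4 rows per line (u,v fixed per line; w,z runs 00..11 left to right):
  rows 0-3 [u,v=00]: 1100  = hex C
  rows 4-7 [u,v=01]: 0011  = hex 3
  rows 8-11 [u,v=10]: 0001  = hex 1
  rows 12-15 [u,v=11]: 0011  = hex 3
Counterexample vector (row 0 .. row 15) = 1100001100010011
Output column grouped in 4s = 1100 0011 0001 0011 = 0xC313
Convert to decimal digit by digit (value = value*16 + digit):
  C -> 12
  12*16 + 3 = 195
  195*16 + 1 = 3121
  3121*16 + 3 = 49939
Decimal = 49939

49939


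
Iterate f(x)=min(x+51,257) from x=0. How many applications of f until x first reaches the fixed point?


Step 1: x=0, cap=257, increment=51
Step 2: x grows by 51 each step until capped at 257; fixed point is x=257
Step 3: iterations = ceil(257/51) = 6

6


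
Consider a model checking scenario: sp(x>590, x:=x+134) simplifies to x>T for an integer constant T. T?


Formula: sp(P, x:=E) = exists old_x. (x = E[old_x/x]) AND P[old_x/x] (old_x is the value of x before the assignment; eliminate old_x by solving x = E[old_x/x] for old_x)
Step 1: Precondition P: x>590, i.e. old_x > 590
Step 2: Assignment gives x = old_x + 134, so old_x = x - 134
Step 3: Substitute into P: x - 134 > 590
Step 4: Simplify: x > 590+134 = 724

724


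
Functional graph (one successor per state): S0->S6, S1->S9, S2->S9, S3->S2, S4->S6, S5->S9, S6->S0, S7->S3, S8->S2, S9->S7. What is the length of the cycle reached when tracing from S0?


Trace from S0 until a state repeats:
  S0 -> S6 -> S0
S0 first seen at step 0, revisited at step 2.
Cycle length = 2 - 0 = 2

2


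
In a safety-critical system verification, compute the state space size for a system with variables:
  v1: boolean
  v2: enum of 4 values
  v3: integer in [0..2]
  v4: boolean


State space = product of domain sizes of all variables.
Domain sizes:
  v1 (boolean): 2
  v2 (enum of 4 values): 4
  v3 (integer in [0..2]): 3
  v4 (boolean): 2
Product = 2 * 4 * 3 * 2 = 48

48


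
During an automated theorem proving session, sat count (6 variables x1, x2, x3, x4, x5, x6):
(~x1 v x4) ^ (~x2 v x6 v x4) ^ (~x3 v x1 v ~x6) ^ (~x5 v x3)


CNF with 4 clauses over 6 vars (64 assignments).
An assignment satisfies CNF iff every clause has >=1 true literal.
Check each row (bits = x1,x2,x3,x4,x5,x6; clause T/F shown):
  row 0 [000000]: clauses=TTTT -> 1
  row 1 [000001]: clauses=TTTT -> 1
  row 2 [000010]: clauses=TTTF -> 0
  row 3 [000011]: clauses=TTTF -> 0
  row 4 [000100]: clauses=TTTT -> 1
  (every remaining row is evaluated the same way; all 64 results are listed next)
Full result column, 8 rows per line (x1,x2,x3 fixed per line; x4,x5,x6 runs 000..111 left to right):
  rows 0-7 [x1,x2,x3=000]: 11001100  (ones: 4)
  rows 8-15 [x1,x2,x3=001]: 10101010  (ones: 4)
  rows 16-23 [x1,x2,x3=010]: 01001100  (ones: 3)
  rows 24-31 [x1,x2,x3=011]: 00001010  (ones: 2)
  rows 32-39 [x1,x2,x3=100]: 00001100  (ones: 2)
  rows 40-47 [x1,x2,x3=101]: 00001111  (ones: 4)
  rows 48-55 [x1,x2,x3=110]: 00001100  (ones: 2)
  rows 56-63 [x1,x2,x3=111]: 00001111  (ones: 4)
Satisfying assignments = 4+4+3+2+2+4+2+4 = 25

25


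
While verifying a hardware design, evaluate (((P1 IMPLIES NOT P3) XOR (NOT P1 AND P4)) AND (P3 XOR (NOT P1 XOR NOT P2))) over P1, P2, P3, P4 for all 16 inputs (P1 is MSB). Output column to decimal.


Formula: (((P1 IMPLIES NOT P3) XOR (NOT P1 AND P4)) AND (P3 XOR (NOT P1 XOR NOT P2))) over P1, P2, P3, P4 (16 rows)
Evaluate each row (bits = P1,P2,P3,P4, MSB first):
  row 0 [0000]: (((0 IMPLIES NOT 0) XOR (NOT 0 AND 0)) AND (0 XOR (NOT 0 XOR NOT 0))) -> 0
  row 1 [0001]: (((0 IMPLIES NOT 0) XOR (NOT 0 AND 1)) AND (0 XOR (NOT 0 XOR NOT 0))) -> 0
  row 2 [0010]: (((0 IMPLIES NOT 1) XOR (NOT 0 AND 0)) AND (1 XOR (NOT 0 XOR NOT 0))) -> 1
  row 3 [0011]: (((0 IMPLIES NOT 1) XOR (NOT 0 AND 1)) AND (1 XOR (NOT 0 XOR NOT 0))) -> 0
  row 4 [0100]: (((0 IMPLIES NOT 0) XOR (NOT 0 AND 0)) AND (0 XOR (NOT 0 XOR NOT 1))) -> 1
  row 5 [0101]: (((0 IMPLIES NOT 0) XOR (NOT 0 AND 1)) AND (0 XOR (NOT 0 XOR NOT 1))) -> 0
  row 6 [0110]: (((0 IMPLIES NOT 1) XOR (NOT 0 AND 0)) AND (1 XOR (NOT 0 XOR NOT 1))) -> 0
  row 7 [0111]: (((0 IMPLIES NOT 1) XOR (NOT 0 AND 1)) AND (1 XOR (NOT 0 XOR NOT 1))) -> 0
  row 8 [1000]: (((1 IMPLIES NOT 0) XOR (NOT 1 AND 0)) AND (0 XOR (NOT 1 XOR NOT 0))) -> 1
  row 9 [1001]: (((1 IMPLIES NOT 0) XOR (NOT 1 AND 1)) AND (0 XOR (NOT 1 XOR NOT 0))) -> 1
  row 10 [1010]: (((1 IMPLIES NOT 1) XOR (NOT 1 AND 0)) AND (1 XOR (NOT 1 XOR NOT 0))) -> 0
  row 11 [1011]: (((1 IMPLIES NOT 1) XOR (NOT 1 AND 1)) AND (1 XOR (NOT 1 XOR NOT 0))) -> 0
  row 12 [1100]: (((1 IMPLIES NOT 0) XOR (NOT 1 AND 0)) AND (0 XOR (NOT 1 XOR NOT 1))) -> 0
  row 13 [1101]: (((1 IMPLIES NOT 0) XOR (NOT 1 AND 1)) AND (0 XOR (NOT 1 XOR NOT 1))) -> 0
  row 14 [1110]: (((1 IMPLIES NOT 1) XOR (NOT 1 AND 0)) AND (1 XOR (NOT 1 XOR NOT 1))) -> 0
  row 15 [1111]: (((1 IMPLIES NOT 1) XOR (NOT 1 AND 1)) AND (1 XOR (NOT 1 XOR NOT 1))) -> 0
Full result column, 4 rows per line (P1,P2 fixed per line; P3,P4 runs 00..11 left to right):
  rows 0-3 [P1,P2=00]: 0010  = hex 2
  rows 4-7 [P1,P2=01]: 1000  = hex 8
  rows 8-11 [P1,P2=10]: 1100  = hex C
  rows 12-15 [P1,P2=11]: 0000  = hex 0
Output column (row 0 .. row 15) = 0010100011000000
Output column grouped in 4s = 0010 1000 1100 0000 = 0x28C0
Convert to decimal digit by digit (value = value*16 + digit):
  2 -> 2
  2*16 + 8 = 40
  40*16 + 12 (C) = 652
  652*16 + 0 = 10432
Decimal = 10432

10432


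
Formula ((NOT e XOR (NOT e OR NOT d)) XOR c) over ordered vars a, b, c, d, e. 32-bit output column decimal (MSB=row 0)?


Formula: ((NOT e XOR (NOT e OR NOT d)) XOR c) over a, b, c, d, e (32 rows)
Evaluate each row (bits = a,b,c,d,e, MSB first):
  row 0 [00000]: ((NOT 0 XOR (NOT 0 OR NOT 0)) XOR 0) -> 0
  row 1 [00001]: ((NOT 1 XOR (NOT 1 OR NOT 0)) XOR 0) -> 1
  row 2 [00010]: ((NOT 0 XOR (NOT 0 OR NOT 1)) XOR 0) -> 0
  row 3 [00011]: ((NOT 1 XOR (NOT 1 OR NOT 1)) XOR 0) -> 0
  row 4 [00100]: ((NOT 0 XOR (NOT 0 OR NOT 0)) XOR 1) -> 1
  row 5 [00101]: ((NOT 1 XOR (NOT 1 OR NOT 0)) XOR 1) -> 0
  row 6 [00110]: ((NOT 0 XOR (NOT 0 OR NOT 1)) XOR 1) -> 1
  row 7 [00111]: ((NOT 1 XOR (NOT 1 OR NOT 1)) XOR 1) -> 1
  row 8 [01000]: ((NOT 0 XOR (NOT 0 OR NOT 0)) XOR 0) -> 0
  row 9 [01001]: ((NOT 1 XOR (NOT 1 OR NOT 0)) XOR 0) -> 1
  row 10 [01010]: ((NOT 0 XOR (NOT 0 OR NOT 1)) XOR 0) -> 0
  row 11 [01011]: ((NOT 1 XOR (NOT 1 OR NOT 1)) XOR 0) -> 0
  row 12 [01100]: ((NOT 0 XOR (NOT 0 OR NOT 0)) XOR 1) -> 1
  row 13 [01101]: ((NOT 1 XOR (NOT 1 OR NOT 0)) XOR 1) -> 0
  row 14 [01110]: ((NOT 0 XOR (NOT 0 OR NOT 1)) XOR 1) -> 1
  row 15 [01111]: ((NOT 1 XOR (NOT 1 OR NOT 1)) XOR 1) -> 1
  row 16 [10000]: ((NOT 0 XOR (NOT 0 OR NOT 0)) XOR 0) -> 0
  row 17 [10001]: ((NOT 1 XOR (NOT 1 OR NOT 0)) XOR 0) -> 1
  row 18 [10010]: ((NOT 0 XOR (NOT 0 OR NOT 1)) XOR 0) -> 0
  row 19 [10011]: ((NOT 1 XOR (NOT 1 OR NOT 1)) XOR 0) -> 0
  row 20 [10100]: ((NOT 0 XOR (NOT 0 OR NOT 0)) XOR 1) -> 1
  row 21 [10101]: ((NOT 1 XOR (NOT 1 OR NOT 0)) XOR 1) -> 0
  row 22 [10110]: ((NOT 0 XOR (NOT 0 OR NOT 1)) XOR 1) -> 1
  row 23 [10111]: ((NOT 1 XOR (NOT 1 OR NOT 1)) XOR 1) -> 1
  row 24 [11000]: ((NOT 0 XOR (NOT 0 OR NOT 0)) XOR 0) -> 0
  row 25 [11001]: ((NOT 1 XOR (NOT 1 OR NOT 0)) XOR 0) -> 1
  row 26 [11010]: ((NOT 0 XOR (NOT 0 OR NOT 1)) XOR 0) -> 0
  row 27 [11011]: ((NOT 1 XOR (NOT 1 OR NOT 1)) XOR 0) -> 0
  row 28 [11100]: ((NOT 0 XOR (NOT 0 OR NOT 0)) XOR 1) -> 1
  row 29 [11101]: ((NOT 1 XOR (NOT 1 OR NOT 0)) XOR 1) -> 0
  row 30 [11110]: ((NOT 0 XOR (NOT 0 OR NOT 1)) XOR 1) -> 1
  row 31 [11111]: ((NOT 1 XOR (NOT 1 OR NOT 1)) XOR 1) -> 1
Full result column, 4 rows per line (a,b,c fixed per line; d,e runs 00..11 left to right):
  rows 0-3 [a,b,c=000]: 0100  = hex 4
  rows 4-7 [a,b,c=001]: 1011  = hex B
  rows 8-11 [a,b,c=010]: 0100  = hex 4
  rows 12-15 [a,b,c=011]: 1011  = hex B
  rows 16-19 [a,b,c=100]: 0100  = hex 4
  rows 20-23 [a,b,c=101]: 1011  = hex B
  rows 24-27 [a,b,c=110]: 0100  = hex 4
  rows 28-31 [a,b,c=111]: 1011  = hex B
Output column (row 0 .. row 31) = 01001011010010110100101101001011
Output column grouped in 4s = 0100 1011 0100 1011 0100 1011 0100 1011 = 0x4B4B4B4B
Convert to decimal digit by digit (value = value*16 + digit):
  4 -> 4
  4*16 + 11 (B) = 75
  75*16 + 4 = 1204
  1204*16 + 11 (B) = 19275
  19275*16 + 4 = 308404
  308404*16 + 11 (B) = 4934475
  4934475*16 + 4 = 78951604
  78951604*16 + 11 (B) = 1263225675
Decimal = 1263225675

1263225675


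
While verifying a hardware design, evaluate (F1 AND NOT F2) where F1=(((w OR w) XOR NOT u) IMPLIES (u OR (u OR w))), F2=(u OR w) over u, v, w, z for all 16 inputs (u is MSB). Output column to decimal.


F1 = (((w OR w) XOR NOT u) IMPLIES (u OR (u OR w)))
F2 = (u OR w)
Counterexample to F1=>F2 is where F1=1 and F2=0.
Evaluate each row (bits = u,v,w,z, MSB first):
  row 0 [0000]: F1=0 F2=0 -> F1&~F2 -> 0
  row 1 [0001]: F1=0 F2=0 -> F1&~F2 -> 0
  row 2 [0010]: F1=1 F2=1 -> F1&~F2 -> 0
  row 3 [0011]: F1=1 F2=1 -> F1&~F2 -> 0
  row 4 [0100]: F1=0 F2=0 -> F1&~F2 -> 0
  row 5 [0101]: F1=0 F2=0 -> F1&~F2 -> 0
  row 6 [0110]: F1=1 F2=1 -> F1&~F2 -> 0
  row 7 [0111]: F1=1 F2=1 -> F1&~F2 -> 0
  row 8 [1000]: F1=1 F2=1 -> F1&~F2 -> 0
  row 9 [1001]: F1=1 F2=1 -> F1&~F2 -> 0
  row 10 [1010]: F1=1 F2=1 -> F1&~F2 -> 0
  row 11 [1011]: F1=1 F2=1 -> F1&~F2 -> 0
  row 12 [1100]: F1=1 F2=1 -> F1&~F2 -> 0
  row 13 [1101]: F1=1 F2=1 -> F1&~F2 -> 0
  row 14 [1110]: F1=1 F2=1 -> F1&~F2 -> 0
  row 15 [1111]: F1=1 F2=1 -> F1&~F2 -> 0
Full result column, 4 rows per line (u,v fixed per line; w,z runs 00..11 left to right):
  rows 0-3 [u,v=00]: 0000  = hex 0
  rows 4-7 [u,v=01]: 0000  = hex 0
  rows 8-11 [u,v=10]: 0000  = hex 0
  rows 12-15 [u,v=11]: 0000  = hex 0
Counterexample vector (row 0 .. row 15) = 0000000000000000
Output column grouped in 4s = 0000 0000 0000 0000 = 0x0000
Convert to decimal digit by digit (value = value*16 + digit):
  0 -> 0
  0*16 + 0 = 0
  0*16 + 0 = 0
  0*16 + 0 = 0
Decimal = 0

0
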